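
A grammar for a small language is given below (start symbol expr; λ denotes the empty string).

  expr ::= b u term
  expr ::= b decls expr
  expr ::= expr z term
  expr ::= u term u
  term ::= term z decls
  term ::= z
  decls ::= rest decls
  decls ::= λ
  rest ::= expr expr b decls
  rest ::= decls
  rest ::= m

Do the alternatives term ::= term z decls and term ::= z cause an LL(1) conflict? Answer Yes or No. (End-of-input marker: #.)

Yes

FIRST(term z decls) = { z } and FIRST(z) = { z }.
Both contain z, so the two alternatives are not disjoint — LL(1) conflict.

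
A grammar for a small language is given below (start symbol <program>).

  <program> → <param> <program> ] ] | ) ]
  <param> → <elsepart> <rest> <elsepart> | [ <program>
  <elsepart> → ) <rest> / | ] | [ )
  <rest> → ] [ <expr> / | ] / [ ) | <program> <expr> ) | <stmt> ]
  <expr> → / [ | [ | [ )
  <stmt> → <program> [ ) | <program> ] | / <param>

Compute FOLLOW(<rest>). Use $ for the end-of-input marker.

{ ), /, [, ] }

In <param> → <elsepart> <rest> <elsepart>: add FIRST(<elsepart>) = { ), [, ] }.
In <elsepart> → ) <rest> /: add FIRST(/) = { / }.
Union: FOLLOW(<rest>) = { ), /, [, ] }.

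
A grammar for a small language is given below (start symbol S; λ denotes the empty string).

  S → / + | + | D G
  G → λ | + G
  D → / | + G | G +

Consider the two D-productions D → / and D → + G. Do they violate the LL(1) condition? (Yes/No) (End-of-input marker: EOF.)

FIRST(/) = { / } and FIRST(+ G) = { + }.
The FIRST sets are disjoint and neither alternative is nullable — no conflict.

No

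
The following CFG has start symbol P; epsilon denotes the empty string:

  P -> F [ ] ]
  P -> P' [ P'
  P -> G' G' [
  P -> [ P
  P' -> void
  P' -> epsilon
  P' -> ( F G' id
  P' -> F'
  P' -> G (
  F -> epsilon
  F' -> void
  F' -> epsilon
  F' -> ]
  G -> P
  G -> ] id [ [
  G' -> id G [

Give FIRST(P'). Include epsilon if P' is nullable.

P' -> void contributes {void}.
P' -> epsilon contributes epsilon.
P' -> ( F G' id contributes {(}.
From P' -> F': add FIRST(F') = { ], void, epsilon } (including epsilon since F' is nullable).
From P' -> G (: add FIRST(G) = { (, [, ], id, void }.
Union: FIRST(P') = { (, [, ], id, void, epsilon }.

{ (, [, ], id, void, epsilon }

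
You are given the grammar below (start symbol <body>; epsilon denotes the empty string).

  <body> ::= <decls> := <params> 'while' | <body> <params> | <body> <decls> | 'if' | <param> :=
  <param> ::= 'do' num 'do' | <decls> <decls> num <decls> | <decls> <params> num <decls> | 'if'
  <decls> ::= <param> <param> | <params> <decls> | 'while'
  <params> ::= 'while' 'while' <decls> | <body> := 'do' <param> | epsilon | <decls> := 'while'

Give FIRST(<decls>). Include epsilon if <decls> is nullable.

{ 'do', 'if', 'while' }

From <decls> ::= <param> <param>: add FIRST(<param>) = { 'do', 'if', 'while' }.
From <decls> ::= <params> <decls>: <params> nullable, take FIRST(<params>) ∪ FIRST(<decls>) = { 'do', 'if', 'while' }.
<decls> ::= 'while' contributes {'while'}.
Union: FIRST(<decls>) = { 'do', 'if', 'while' }.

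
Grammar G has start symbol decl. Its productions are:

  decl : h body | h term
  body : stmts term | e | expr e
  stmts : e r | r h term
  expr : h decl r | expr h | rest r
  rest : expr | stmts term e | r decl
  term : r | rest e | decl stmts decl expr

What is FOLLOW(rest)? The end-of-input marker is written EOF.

In expr : rest r: add FIRST(r) = { r }.
In term : rest e: add FIRST(e) = { e }.
Union: FOLLOW(rest) = { e, r }.

{ e, r }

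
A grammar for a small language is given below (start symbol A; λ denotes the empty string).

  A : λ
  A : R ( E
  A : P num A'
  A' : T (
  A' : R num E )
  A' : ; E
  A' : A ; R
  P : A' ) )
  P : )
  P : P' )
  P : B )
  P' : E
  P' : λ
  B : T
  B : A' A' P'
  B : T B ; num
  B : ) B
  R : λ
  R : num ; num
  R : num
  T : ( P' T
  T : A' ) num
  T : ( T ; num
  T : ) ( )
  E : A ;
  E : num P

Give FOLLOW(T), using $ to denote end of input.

{ (, ), ;, num }

In A' : T (: add FIRST(() = { ( }.
In B : T: T is at the end, add FOLLOW(B) = { ), ; }.
In B : T B ; num: add FIRST(B ; num) = { (, ), ;, num }.
In T : ( P' T: T is at the end, add FOLLOW(T) = { (, ), ;, num }.
In T : ( T ; num: add FIRST(; num) = { ; }.
Union: FOLLOW(T) = { (, ), ;, num }.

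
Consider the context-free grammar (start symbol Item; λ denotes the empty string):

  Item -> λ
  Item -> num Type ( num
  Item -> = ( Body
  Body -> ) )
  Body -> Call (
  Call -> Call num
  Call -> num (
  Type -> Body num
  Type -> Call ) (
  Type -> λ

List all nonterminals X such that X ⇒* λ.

{ Item, Type }

Directly nullable (have an λ-production): Item, Type.
No other nonterminal has a production whose RHS symbols are all nullable.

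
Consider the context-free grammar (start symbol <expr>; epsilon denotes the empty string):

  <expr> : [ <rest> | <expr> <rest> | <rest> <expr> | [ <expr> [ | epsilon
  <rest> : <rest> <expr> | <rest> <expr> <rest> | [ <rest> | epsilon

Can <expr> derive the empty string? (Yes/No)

Yes

<expr> has an epsilon-production, so <expr> ⇒ epsilon.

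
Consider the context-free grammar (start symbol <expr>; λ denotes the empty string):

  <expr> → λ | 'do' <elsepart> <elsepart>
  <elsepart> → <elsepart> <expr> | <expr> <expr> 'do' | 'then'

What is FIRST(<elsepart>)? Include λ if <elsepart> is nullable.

From <elsepart> → <elsepart> <expr>: add FIRST(<elsepart>) = { 'do', 'then' }.
From <elsepart> → <expr> <expr> 'do': <expr>, <expr> nullable, take FIRST(<expr>) ∪ FIRST(<expr>) ∪ {'do'} = { 'do' }.
<elsepart> → 'then' contributes {'then'}.
Union: FIRST(<elsepart>) = { 'do', 'then' }.

{ 'do', 'then' }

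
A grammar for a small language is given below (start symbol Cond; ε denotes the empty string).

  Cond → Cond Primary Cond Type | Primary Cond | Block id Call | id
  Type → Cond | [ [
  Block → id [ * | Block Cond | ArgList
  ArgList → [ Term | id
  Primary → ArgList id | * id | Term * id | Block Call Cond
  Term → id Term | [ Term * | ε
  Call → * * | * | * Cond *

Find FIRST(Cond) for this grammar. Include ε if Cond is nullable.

From Cond → Cond Primary Cond Type: add FIRST(Cond) = { *, [, id }.
From Cond → Primary Cond: add FIRST(Primary) = { *, [, id }.
From Cond → Block id Call: add FIRST(Block) = { [, id }.
Cond → id contributes {id}.
Union: FIRST(Cond) = { *, [, id }.

{ *, [, id }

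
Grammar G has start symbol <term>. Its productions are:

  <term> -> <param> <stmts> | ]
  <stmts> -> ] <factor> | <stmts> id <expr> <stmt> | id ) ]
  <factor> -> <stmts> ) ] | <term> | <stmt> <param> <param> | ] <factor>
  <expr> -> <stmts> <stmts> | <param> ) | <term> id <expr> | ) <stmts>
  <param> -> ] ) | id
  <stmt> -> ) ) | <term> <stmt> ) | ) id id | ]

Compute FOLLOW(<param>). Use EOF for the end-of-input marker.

{ EOF, ), ], id }

In <term> -> <param> <stmts>: add FIRST(<stmts>) = { ], id }.
In <factor> -> <stmt> <param> <param>: add FIRST(<param>) = { ], id }.
In <factor> -> <stmt> <param> <param>: <param> is at the end, add FOLLOW(<factor>) = { EOF, ), ], id }.
In <expr> -> <param> ): add FIRST()) = { ) }.
Union: FOLLOW(<param>) = { EOF, ), ], id }.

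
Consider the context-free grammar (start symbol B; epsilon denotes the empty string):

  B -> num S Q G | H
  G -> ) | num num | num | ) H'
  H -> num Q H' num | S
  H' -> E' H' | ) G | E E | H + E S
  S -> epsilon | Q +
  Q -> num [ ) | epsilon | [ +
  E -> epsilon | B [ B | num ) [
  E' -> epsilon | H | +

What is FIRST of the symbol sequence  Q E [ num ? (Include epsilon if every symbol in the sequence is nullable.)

{ +, [, num }

Add FIRST(Q)\{epsilon} = { [, num }; Q is nullable, continue.
Add FIRST(E)\{epsilon} = { +, [, num }; E is nullable, continue.
[ is a terminal; add {[} and stop.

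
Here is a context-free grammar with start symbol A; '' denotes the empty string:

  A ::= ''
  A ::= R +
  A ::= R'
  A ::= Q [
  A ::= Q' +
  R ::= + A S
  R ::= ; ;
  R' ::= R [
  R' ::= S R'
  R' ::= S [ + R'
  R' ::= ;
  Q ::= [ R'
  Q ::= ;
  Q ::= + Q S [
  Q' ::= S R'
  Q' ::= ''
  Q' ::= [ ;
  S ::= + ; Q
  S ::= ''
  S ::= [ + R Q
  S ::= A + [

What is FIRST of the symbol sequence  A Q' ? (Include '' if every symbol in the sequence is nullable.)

{ +, ;, [, '' }

Add FIRST(A)\{''} = { +, ;, [ }; A is nullable, continue.
Add FIRST(Q')\{''} = { +, ;, [ }; Q' is nullable, continue.
Every symbol is nullable, so include ''.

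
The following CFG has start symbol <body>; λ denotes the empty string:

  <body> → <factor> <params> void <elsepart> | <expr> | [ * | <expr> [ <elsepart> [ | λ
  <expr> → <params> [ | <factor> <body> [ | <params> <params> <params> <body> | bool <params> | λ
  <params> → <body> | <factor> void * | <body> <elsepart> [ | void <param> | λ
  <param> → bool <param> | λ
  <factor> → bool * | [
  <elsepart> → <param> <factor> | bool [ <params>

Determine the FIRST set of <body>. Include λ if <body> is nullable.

{ [, bool, void, λ }

From <body> → <factor> <params> void <elsepart>: add FIRST(<factor>) = { [, bool }.
From <body> → <expr>: add FIRST(<expr>) = { [, bool, void, λ } (including λ since <expr> is nullable).
<body> → [ * contributes {[}.
From <body> → <expr> [ <elsepart> [: <expr> nullable, take FIRST(<expr>) ∪ {[} = { [, bool, void }.
<body> → λ contributes λ.
Union: FIRST(<body>) = { [, bool, void, λ }.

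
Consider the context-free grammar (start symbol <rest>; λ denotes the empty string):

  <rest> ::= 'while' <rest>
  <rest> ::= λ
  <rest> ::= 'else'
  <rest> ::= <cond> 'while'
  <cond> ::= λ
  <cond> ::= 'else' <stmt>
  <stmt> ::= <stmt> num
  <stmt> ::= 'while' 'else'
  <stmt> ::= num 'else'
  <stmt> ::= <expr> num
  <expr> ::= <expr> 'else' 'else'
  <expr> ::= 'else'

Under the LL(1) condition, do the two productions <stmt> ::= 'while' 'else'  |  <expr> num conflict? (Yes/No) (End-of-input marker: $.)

FIRST('while' 'else') = { 'while' } and FIRST(<expr> num) = { 'else' }.
The FIRST sets are disjoint and neither alternative is nullable — no conflict.

No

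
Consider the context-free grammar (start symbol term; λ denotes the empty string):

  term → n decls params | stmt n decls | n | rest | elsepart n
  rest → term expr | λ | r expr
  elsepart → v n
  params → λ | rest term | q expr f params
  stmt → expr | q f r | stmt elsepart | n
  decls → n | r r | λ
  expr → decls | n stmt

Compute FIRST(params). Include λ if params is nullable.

params → λ contributes λ.
From params → rest term: rest, term nullable, take FIRST(rest) ∪ FIRST(term) = { n, q, r, v }; also λ since the whole RHS is nullable.
params → q expr f params contributes {q}.
Union: FIRST(params) = { n, q, r, v, λ }.

{ n, q, r, v, λ }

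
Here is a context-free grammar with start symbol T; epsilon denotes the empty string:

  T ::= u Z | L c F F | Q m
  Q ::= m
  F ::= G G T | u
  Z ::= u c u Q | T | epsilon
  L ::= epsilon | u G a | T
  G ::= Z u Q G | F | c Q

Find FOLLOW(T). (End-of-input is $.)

T is the start symbol, so $ ∈ FOLLOW(T).
In F ::= G G T: T is at the end, add FOLLOW(F) = { $, a, c, m, u }.
In Z ::= T: T is at the end, add FOLLOW(Z) = { $, a, c, m, u }.
In L ::= T: T is at the end, add FOLLOW(L) = { c }.
Union: FOLLOW(T) = { $, a, c, m, u }.

{ $, a, c, m, u }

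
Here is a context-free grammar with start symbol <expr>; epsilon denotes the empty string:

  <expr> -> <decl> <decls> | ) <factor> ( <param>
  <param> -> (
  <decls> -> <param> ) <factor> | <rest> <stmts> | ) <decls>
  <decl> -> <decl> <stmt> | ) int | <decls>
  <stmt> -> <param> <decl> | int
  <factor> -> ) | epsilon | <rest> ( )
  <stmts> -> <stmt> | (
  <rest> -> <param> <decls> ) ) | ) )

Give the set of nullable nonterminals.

{ <factor> }

Directly nullable (have an epsilon-production): <factor>.
No other nonterminal has a production whose RHS symbols are all nullable.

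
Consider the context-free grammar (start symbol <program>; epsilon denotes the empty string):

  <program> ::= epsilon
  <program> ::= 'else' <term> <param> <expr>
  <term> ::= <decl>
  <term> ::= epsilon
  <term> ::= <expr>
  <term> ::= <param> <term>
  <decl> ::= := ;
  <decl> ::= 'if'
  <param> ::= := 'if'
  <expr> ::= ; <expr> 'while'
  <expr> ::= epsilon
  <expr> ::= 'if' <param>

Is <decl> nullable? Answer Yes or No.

Nullable nonterminals: <expr>, <program>, <term>.
No production of <decl> has an RHS whose symbols are all nullable, so <decl> is not nullable.

No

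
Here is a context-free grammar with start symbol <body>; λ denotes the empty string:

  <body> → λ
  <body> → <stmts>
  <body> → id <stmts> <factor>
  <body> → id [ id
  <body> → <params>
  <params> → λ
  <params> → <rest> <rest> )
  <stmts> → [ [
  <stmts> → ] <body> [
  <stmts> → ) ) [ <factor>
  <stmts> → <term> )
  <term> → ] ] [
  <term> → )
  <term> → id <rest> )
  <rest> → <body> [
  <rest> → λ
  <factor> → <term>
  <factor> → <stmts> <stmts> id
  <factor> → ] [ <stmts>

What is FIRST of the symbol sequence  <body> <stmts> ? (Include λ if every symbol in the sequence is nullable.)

{ ), [, ], id }

Add FIRST(<body>)\{λ} = { ), [, ], id }; <body> is nullable, continue.
Add FIRST(<stmts>) = { ), [, ], id }; <stmts> is not nullable, stop.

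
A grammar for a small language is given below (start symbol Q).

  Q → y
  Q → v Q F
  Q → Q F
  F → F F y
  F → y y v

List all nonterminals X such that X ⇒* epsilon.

No nonterminal has an empty production or an RHS whose symbols are all nullable.

{ } (none)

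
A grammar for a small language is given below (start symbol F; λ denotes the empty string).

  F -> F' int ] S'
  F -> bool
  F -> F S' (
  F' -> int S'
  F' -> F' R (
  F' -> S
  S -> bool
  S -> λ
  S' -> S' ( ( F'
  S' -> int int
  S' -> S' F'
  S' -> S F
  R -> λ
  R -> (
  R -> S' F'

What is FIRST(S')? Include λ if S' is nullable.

{ (, bool, int }

From S' -> S' ( ( F': add FIRST(S') = { (, bool, int }.
S' -> int int contributes {int}.
From S' -> S' F': add FIRST(S') = { (, bool, int }.
From S' -> S F: S nullable, take FIRST(S) ∪ FIRST(F) = { (, bool, int }.
Union: FIRST(S') = { (, bool, int }.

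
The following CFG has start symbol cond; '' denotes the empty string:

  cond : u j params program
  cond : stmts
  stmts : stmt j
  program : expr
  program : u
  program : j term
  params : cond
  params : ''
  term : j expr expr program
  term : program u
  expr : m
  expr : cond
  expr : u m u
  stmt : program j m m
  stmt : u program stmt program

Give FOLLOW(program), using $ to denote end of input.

In cond : u j params program: program is at the end, add FOLLOW(cond) = { $, j, m, u }.
In term : j expr expr program: program is at the end, add FOLLOW(term) = { $, j, m, u }.
In term : program u: add FIRST(u) = { u }.
In stmt : program j m m: add FIRST(j m m) = { j }.
In stmt : u program stmt program: add FIRST(stmt program) = { j, m, u }.
In stmt : u program stmt program: program is at the end, add FOLLOW(stmt) = { j, m, u }.
Union: FOLLOW(program) = { $, j, m, u }.

{ $, j, m, u }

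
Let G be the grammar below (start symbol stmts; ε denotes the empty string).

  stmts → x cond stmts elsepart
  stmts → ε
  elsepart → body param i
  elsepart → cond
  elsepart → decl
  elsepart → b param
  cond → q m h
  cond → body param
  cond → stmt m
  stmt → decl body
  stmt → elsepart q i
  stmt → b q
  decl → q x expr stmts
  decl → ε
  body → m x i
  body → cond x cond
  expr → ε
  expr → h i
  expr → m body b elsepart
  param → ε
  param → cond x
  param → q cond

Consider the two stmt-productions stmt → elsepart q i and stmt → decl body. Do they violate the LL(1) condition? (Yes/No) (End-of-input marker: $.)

FIRST(elsepart q i) = { b, m, q } and FIRST(decl body) = { b, m, q }.
Both contain b, so the two alternatives are not disjoint — LL(1) conflict.

Yes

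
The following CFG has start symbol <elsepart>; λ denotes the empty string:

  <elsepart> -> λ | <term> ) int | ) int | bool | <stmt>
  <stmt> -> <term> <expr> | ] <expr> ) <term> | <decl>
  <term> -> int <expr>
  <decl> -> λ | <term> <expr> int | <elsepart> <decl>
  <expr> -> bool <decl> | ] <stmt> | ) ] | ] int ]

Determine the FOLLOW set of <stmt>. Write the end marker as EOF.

In <elsepart> -> <stmt>: <stmt> is at the end, add FOLLOW(<elsepart>) = { EOF, ), ], bool, int }.
In <expr> -> ] <stmt>: <stmt> is at the end, add FOLLOW(<expr>) = { EOF, ), ], bool, int }.
Union: FOLLOW(<stmt>) = { EOF, ), ], bool, int }.

{ EOF, ), ], bool, int }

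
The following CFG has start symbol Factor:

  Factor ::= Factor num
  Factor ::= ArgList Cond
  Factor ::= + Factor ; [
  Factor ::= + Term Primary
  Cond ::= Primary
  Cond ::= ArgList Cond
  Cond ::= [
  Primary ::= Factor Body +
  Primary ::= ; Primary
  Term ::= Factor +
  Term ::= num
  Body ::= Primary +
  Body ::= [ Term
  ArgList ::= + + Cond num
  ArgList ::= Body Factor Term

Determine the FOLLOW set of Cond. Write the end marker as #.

{ #, +, ;, [, num }

In Factor ::= ArgList Cond: Cond is at the end, add FOLLOW(Factor) = { #, +, ;, [, num }.
In Cond ::= ArgList Cond: Cond is at the end, add FOLLOW(Cond) = { #, +, ;, [, num }.
In ArgList ::= + + Cond num: add FIRST(num) = { num }.
Union: FOLLOW(Cond) = { #, +, ;, [, num }.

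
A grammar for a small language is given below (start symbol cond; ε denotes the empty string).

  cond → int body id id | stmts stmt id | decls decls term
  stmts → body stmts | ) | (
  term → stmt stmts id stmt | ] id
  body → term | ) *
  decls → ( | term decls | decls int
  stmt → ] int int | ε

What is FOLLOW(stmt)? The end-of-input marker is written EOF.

In cond → stmts stmt id: add FIRST(id) = { id }.
In term → stmt stmts id stmt: add FIRST(stmts id stmt) = { (, ), ] }.
In term → stmt stmts id stmt: stmt is at the end, add FOLLOW(term) = { EOF, (, ), ], id }.
Union: FOLLOW(stmt) = { EOF, (, ), ], id }.

{ EOF, (, ), ], id }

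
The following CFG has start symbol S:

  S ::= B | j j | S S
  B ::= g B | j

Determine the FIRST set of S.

{ g, j }

From S ::= B: add FIRST(B) = { g, j }.
S ::= j j contributes {j}.
From S ::= S S: add FIRST(S) = { g, j }.
Union: FIRST(S) = { g, j }.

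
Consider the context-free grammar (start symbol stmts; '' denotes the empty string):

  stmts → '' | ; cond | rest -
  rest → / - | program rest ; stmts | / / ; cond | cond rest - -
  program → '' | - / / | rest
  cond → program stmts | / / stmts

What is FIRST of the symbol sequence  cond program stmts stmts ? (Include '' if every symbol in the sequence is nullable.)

Add FIRST(cond)\{''} = { -, /, ; }; cond is nullable, continue.
Add FIRST(program)\{''} = { -, /, ; }; program is nullable, continue.
Add FIRST(stmts)\{''} = { -, /, ; }; stmts is nullable, continue.
Add FIRST(stmts)\{''} = { -, /, ; }; stmts is nullable, continue.
Every symbol is nullable, so include ''.

{ -, /, ;, '' }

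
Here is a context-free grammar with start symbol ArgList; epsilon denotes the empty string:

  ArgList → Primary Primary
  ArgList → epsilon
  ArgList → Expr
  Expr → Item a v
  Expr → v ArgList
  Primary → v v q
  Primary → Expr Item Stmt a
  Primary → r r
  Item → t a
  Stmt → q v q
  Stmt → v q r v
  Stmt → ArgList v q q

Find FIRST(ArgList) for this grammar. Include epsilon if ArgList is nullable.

From ArgList → Primary Primary: add FIRST(Primary) = { r, t, v }.
ArgList → epsilon contributes epsilon.
From ArgList → Expr: add FIRST(Expr) = { t, v }.
Union: FIRST(ArgList) = { r, t, v, epsilon }.

{ r, t, v, epsilon }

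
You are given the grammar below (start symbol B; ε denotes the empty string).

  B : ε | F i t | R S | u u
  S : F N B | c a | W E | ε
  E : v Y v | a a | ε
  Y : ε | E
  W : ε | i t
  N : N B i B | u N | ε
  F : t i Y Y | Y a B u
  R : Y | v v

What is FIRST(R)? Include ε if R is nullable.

From R : Y: add FIRST(Y) = { a, v, ε } (including ε since Y is nullable).
R : v v contributes {v}.
Union: FIRST(R) = { a, v, ε }.

{ a, v, ε }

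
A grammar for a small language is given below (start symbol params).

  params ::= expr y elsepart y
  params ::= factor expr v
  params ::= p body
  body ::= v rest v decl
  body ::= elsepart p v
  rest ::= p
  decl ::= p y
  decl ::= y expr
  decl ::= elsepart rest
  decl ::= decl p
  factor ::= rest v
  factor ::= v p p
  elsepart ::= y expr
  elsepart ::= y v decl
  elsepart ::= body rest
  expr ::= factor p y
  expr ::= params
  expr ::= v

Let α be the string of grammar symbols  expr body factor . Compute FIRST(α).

{ p, v }

Add FIRST(expr) = { p, v }; expr is not nullable, stop.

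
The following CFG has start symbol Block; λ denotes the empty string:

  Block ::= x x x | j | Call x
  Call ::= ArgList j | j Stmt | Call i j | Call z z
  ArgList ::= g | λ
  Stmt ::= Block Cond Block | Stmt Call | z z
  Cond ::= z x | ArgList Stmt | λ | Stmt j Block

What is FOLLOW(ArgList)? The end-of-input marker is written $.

In Call ::= ArgList j: add FIRST(j) = { j }.
In Cond ::= ArgList Stmt: add FIRST(Stmt) = { g, j, x, z }.
Union: FOLLOW(ArgList) = { g, j, x, z }.

{ g, j, x, z }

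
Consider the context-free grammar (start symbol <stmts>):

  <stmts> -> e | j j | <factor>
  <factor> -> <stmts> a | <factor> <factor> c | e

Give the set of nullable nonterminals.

No nonterminal has an empty production or an RHS whose symbols are all nullable.

{ } (none)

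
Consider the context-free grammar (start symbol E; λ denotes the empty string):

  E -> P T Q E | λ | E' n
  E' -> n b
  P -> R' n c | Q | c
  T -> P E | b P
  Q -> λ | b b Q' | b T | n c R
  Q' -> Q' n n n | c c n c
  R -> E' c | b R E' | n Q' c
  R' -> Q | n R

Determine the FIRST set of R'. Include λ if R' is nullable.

{ b, n, λ }

From R' -> Q: add FIRST(Q) = { b, n, λ } (including λ since Q is nullable).
R' -> n R contributes {n}.
Union: FIRST(R') = { b, n, λ }.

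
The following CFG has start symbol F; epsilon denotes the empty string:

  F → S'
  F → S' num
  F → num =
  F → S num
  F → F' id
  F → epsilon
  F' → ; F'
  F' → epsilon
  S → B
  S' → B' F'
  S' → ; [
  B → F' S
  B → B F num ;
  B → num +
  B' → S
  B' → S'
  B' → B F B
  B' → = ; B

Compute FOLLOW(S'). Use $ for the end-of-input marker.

In F → S': S' is at the end, add FOLLOW(F) = { $, ;, num }.
In F → S' num: add FIRST(num) = { num }.
In B' → S': S' is at the end, add FOLLOW(B') = { $, ;, num }.
Union: FOLLOW(S') = { $, ;, num }.

{ $, ;, num }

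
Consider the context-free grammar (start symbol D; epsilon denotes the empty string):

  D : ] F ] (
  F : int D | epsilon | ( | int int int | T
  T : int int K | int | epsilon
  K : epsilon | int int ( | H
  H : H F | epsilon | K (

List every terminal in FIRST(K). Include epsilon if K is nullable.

{ (, int, epsilon }

K : epsilon contributes epsilon.
K : int int ( contributes {int}.
From K : H: add FIRST(H) = { (, int, epsilon } (including epsilon since H is nullable).
Union: FIRST(K) = { (, int, epsilon }.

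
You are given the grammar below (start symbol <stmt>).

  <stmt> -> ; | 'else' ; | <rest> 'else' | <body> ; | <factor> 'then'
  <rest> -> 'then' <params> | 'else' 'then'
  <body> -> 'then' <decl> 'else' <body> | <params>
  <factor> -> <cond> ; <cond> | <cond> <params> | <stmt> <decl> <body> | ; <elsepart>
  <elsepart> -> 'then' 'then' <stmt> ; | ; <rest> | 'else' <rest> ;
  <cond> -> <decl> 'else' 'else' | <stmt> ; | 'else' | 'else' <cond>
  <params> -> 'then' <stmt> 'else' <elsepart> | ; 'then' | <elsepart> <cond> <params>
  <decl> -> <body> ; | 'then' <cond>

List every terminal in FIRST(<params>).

{ 'else', 'then', ; }

<params> -> 'then' <stmt> 'else' <elsepart> contributes {'then'}.
<params> -> ; 'then' contributes {;}.
From <params> -> <elsepart> <cond> <params>: add FIRST(<elsepart>) = { 'else', 'then', ; }.
Union: FIRST(<params>) = { 'else', 'then', ; }.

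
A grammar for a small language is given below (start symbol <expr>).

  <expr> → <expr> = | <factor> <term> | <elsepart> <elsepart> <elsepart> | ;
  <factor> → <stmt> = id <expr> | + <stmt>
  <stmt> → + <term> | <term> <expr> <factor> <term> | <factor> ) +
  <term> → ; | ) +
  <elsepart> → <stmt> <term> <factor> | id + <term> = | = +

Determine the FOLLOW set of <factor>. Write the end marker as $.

{ $, ), +, ;, =, id }

In <expr> → <factor> <term>: add FIRST(<term>) = { ), ; }.
In <stmt> → <term> <expr> <factor> <term>: add FIRST(<term>) = { ), ; }.
In <stmt> → <factor> ) +: add FIRST() +) = { ) }.
In <elsepart> → <stmt> <term> <factor>: <factor> is at the end, add FOLLOW(<elsepart>) = { $, ), +, ;, =, id }.
Union: FOLLOW(<factor>) = { $, ), +, ;, =, id }.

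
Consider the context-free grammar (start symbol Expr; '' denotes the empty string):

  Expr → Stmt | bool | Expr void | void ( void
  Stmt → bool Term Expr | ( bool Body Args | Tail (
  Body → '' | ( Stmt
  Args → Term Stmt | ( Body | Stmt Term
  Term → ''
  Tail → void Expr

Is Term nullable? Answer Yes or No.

Term has an ''-production, so Term ⇒ ''.

Yes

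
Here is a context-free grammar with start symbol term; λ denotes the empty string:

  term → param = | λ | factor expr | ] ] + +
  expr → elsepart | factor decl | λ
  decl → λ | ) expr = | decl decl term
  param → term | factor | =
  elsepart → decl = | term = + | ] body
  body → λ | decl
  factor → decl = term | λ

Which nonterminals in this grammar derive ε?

Directly nullable (have an λ-production): term, expr, decl, body, factor.
param → term with every symbol nullable, so param is nullable.
No other nonterminal has a production whose RHS symbols are all nullable.

{ body, decl, expr, factor, param, term }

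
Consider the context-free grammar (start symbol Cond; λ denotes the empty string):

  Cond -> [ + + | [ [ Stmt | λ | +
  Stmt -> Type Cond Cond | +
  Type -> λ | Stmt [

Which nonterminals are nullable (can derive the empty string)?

{ Cond, Stmt, Type }

Directly nullable (have an λ-production): Cond, Type.
Stmt -> Type Cond Cond with every symbol nullable, so Stmt is nullable.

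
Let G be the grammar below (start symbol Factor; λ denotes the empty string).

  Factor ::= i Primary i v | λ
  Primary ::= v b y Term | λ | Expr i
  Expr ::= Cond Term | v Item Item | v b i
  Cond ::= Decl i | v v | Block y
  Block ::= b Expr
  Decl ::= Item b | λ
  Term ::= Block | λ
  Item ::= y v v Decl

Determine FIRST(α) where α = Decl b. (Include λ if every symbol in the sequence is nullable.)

Add FIRST(Decl)\{λ} = { y }; Decl is nullable, continue.
b is a terminal; add {b} and stop.

{ b, y }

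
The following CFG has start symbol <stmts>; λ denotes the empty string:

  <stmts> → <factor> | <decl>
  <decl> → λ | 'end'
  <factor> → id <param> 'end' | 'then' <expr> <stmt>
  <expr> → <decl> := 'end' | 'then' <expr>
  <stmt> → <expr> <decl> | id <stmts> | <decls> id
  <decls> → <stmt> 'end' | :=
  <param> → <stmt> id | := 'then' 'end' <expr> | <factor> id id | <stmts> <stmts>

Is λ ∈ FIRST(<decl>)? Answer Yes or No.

<decl> has an λ-production, so <decl> ⇒ λ.

Yes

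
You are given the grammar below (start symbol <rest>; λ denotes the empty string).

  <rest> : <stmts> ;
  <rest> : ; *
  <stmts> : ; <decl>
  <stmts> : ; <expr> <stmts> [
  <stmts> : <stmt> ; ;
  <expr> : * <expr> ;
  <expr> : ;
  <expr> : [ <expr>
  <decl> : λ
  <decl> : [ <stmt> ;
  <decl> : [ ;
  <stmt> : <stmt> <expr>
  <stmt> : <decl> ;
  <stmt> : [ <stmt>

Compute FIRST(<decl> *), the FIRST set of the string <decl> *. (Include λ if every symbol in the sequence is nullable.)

Add FIRST(<decl>)\{λ} = { [ }; <decl> is nullable, continue.
* is a terminal; add {*} and stop.

{ *, [ }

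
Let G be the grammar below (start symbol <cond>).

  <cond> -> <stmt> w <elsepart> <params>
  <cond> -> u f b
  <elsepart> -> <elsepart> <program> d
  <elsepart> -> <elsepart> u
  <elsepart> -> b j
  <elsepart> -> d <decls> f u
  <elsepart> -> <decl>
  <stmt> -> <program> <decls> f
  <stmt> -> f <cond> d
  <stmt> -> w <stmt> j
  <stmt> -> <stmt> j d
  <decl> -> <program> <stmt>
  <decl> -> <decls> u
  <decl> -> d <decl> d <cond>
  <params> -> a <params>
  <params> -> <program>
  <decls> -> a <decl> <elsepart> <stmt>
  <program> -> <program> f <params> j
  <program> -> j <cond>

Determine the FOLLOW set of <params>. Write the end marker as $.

{ $, a, b, d, f, j, u, w }

In <cond> -> <stmt> w <elsepart> <params>: <params> is at the end, add FOLLOW(<cond>) = { $, a, b, d, f, j, u, w }.
In <params> -> a <params>: <params> is at the end, add FOLLOW(<params>) = { $, a, b, d, f, j, u, w }.
In <program> -> <program> f <params> j: add FIRST(j) = { j }.
Union: FOLLOW(<params>) = { $, a, b, d, f, j, u, w }.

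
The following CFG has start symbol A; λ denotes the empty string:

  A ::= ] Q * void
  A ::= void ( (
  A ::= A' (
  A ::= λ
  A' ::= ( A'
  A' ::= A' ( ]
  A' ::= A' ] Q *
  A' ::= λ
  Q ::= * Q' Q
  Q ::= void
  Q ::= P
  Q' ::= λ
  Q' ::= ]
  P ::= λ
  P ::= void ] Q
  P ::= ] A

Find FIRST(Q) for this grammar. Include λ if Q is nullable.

{ *, ], void, λ }

Q ::= * Q' Q contributes {*}.
Q ::= void contributes {void}.
From Q ::= P: add FIRST(P) = { ], void, λ } (including λ since P is nullable).
Union: FIRST(Q) = { *, ], void, λ }.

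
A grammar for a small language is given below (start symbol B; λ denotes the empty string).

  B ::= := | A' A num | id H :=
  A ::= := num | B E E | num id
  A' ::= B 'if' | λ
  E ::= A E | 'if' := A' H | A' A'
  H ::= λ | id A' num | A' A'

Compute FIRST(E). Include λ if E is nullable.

From E ::= A E: add FIRST(A) = { :=, id, num }.
E ::= 'if' := A' H contributes {'if'}.
From E ::= A' A': A', A' nullable, take FIRST(A') ∪ FIRST(A') = { :=, id, num }; also λ since the whole RHS is nullable.
Union: FIRST(E) = { 'if', :=, id, num, λ }.

{ 'if', :=, id, num, λ }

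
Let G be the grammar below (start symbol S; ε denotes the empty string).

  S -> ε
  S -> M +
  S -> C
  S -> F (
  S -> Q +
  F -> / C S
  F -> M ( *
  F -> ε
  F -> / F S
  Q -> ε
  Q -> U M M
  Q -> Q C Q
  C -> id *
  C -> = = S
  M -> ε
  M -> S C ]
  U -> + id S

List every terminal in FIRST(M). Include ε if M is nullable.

M -> ε contributes ε.
From M -> S C ]: S nullable, take FIRST(S) ∪ FIRST(C) = { (, +, /, =, id }.
Union: FIRST(M) = { (, +, /, =, id, ε }.

{ (, +, /, =, id, ε }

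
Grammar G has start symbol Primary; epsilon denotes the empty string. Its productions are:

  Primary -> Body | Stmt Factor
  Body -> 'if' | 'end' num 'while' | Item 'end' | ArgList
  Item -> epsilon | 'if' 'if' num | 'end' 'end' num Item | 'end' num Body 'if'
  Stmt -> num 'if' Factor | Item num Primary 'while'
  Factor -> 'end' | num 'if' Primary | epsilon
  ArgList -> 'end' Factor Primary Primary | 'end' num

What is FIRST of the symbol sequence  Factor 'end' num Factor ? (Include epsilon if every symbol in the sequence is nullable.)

Add FIRST(Factor)\{epsilon} = { 'end', num }; Factor is nullable, continue.
'end' is a terminal; add {'end'} and stop.

{ 'end', num }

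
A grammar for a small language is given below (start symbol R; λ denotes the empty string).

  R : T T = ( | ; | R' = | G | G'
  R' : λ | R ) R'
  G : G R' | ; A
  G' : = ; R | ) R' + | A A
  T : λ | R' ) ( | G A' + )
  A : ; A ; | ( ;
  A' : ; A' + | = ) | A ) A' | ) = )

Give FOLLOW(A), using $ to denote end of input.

In G : ; A: A is at the end, add FOLLOW(G) = { $, (, ), ;, = }.
In G' : A A: add FIRST(A) = { (, ; }.
In G' : A A: A is at the end, add FOLLOW(G') = { $, ) }.
In A : ; A ;: add FIRST(;) = { ; }.
In A' : A ) A': add FIRST() A') = { ) }.
Union: FOLLOW(A) = { $, (, ), ;, = }.

{ $, (, ), ;, = }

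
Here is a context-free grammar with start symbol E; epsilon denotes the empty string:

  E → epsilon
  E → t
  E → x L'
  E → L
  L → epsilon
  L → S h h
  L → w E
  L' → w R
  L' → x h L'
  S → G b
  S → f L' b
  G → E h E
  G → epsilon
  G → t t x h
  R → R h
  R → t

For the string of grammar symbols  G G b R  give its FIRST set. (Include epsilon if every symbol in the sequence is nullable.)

Add FIRST(G)\{epsilon} = { b, f, h, t, w, x }; G is nullable, continue.
Add FIRST(G)\{epsilon} = { b, f, h, t, w, x }; G is nullable, continue.
b is a terminal; add {b} and stop.

{ b, f, h, t, w, x }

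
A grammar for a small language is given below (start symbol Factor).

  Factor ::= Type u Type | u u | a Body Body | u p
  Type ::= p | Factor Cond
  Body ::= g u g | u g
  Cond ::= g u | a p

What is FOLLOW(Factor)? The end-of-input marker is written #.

{ #, a, g }

Factor is the start symbol, so # ∈ FOLLOW(Factor).
In Type ::= Factor Cond: add FIRST(Cond) = { a, g }.
Union: FOLLOW(Factor) = { #, a, g }.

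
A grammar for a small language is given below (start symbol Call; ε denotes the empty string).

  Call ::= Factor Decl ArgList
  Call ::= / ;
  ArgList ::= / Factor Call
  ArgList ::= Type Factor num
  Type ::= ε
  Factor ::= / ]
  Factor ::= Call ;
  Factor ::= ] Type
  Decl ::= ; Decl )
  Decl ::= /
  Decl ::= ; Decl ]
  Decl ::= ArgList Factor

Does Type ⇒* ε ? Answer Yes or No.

Yes

Type has an ε-production, so Type ⇒ ε.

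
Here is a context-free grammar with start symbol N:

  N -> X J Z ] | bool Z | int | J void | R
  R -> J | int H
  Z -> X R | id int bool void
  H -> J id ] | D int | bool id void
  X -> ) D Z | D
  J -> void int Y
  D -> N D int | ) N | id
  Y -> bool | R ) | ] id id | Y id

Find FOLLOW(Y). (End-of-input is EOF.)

In J -> void int Y: Y is at the end, add FOLLOW(J) = { EOF, ), ], bool, id, int, void }.
In Y -> Y id: add FIRST(id) = { id }.
Union: FOLLOW(Y) = { EOF, ), ], bool, id, int, void }.

{ EOF, ), ], bool, id, int, void }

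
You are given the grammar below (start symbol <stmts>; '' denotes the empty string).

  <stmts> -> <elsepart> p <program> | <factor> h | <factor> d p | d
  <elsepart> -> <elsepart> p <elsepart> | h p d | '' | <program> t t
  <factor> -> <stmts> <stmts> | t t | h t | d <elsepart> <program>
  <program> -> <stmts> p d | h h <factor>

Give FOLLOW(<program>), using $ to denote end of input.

{ $, d, h, p, t }

In <stmts> -> <elsepart> p <program>: <program> is at the end, add FOLLOW(<stmts>) = { $, d, h, p, t }.
In <elsepart> -> <program> t t: add FIRST(t t) = { t }.
In <factor> -> d <elsepart> <program>: <program> is at the end, add FOLLOW(<factor>) = { $, d, h, p, t }.
Union: FOLLOW(<program>) = { $, d, h, p, t }.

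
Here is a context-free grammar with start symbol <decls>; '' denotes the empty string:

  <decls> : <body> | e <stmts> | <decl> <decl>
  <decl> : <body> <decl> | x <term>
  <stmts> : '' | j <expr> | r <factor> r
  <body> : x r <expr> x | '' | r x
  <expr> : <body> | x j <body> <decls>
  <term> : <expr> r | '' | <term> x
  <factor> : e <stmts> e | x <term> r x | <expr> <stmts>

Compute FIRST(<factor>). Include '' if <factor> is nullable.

<factor> : e <stmts> e contributes {e}.
<factor> : x <term> r x contributes {x}.
From <factor> : <expr> <stmts>: <expr>, <stmts> nullable, take FIRST(<expr>) ∪ FIRST(<stmts>) = { j, r, x }; also '' since the whole RHS is nullable.
Union: FIRST(<factor>) = { e, j, r, x, '' }.

{ e, j, r, x, '' }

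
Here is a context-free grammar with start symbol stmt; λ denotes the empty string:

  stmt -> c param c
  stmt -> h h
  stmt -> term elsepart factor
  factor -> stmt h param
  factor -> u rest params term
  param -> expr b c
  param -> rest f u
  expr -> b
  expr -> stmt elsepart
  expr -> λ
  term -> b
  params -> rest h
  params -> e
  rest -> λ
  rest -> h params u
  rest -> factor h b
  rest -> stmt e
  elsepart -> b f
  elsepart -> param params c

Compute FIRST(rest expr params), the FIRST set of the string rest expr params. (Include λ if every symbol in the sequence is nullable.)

Add FIRST(rest)\{λ} = { b, c, h, u }; rest is nullable, continue.
Add FIRST(expr)\{λ} = { b, c, h }; expr is nullable, continue.
Add FIRST(params) = { b, c, e, h, u }; params is not nullable, stop.

{ b, c, e, h, u }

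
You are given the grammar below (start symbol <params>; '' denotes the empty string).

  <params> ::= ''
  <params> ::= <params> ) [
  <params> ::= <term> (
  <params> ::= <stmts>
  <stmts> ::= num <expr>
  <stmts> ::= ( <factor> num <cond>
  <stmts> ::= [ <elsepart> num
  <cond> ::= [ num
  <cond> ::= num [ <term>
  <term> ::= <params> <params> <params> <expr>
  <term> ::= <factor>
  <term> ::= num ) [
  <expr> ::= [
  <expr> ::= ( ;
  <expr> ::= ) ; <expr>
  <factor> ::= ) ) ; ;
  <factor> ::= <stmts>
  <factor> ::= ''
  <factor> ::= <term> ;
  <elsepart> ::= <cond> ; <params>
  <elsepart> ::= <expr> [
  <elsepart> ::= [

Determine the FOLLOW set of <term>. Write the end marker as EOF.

{ EOF, (, ), ;, [, num }

In <params> ::= <term> (: add FIRST(() = { ( }.
In <cond> ::= num [ <term>: <term> is at the end, add FOLLOW(<cond>) = { EOF, (, ), ;, [, num }.
In <factor> ::= <term> ;: add FIRST(;) = { ; }.
Union: FOLLOW(<term>) = { EOF, (, ), ;, [, num }.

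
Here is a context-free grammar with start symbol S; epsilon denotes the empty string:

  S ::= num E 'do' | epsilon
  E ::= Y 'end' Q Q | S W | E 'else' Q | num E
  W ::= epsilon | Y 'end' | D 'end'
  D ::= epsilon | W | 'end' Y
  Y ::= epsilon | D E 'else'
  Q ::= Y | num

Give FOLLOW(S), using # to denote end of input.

S is the start symbol, so # ∈ FOLLOW(S).
In E ::= S W: add FIRST(W)\{epsilon} = { 'else', 'end', num }.
  Since W is nullable, also add FOLLOW(E) = { 'do', 'else' }.
Union: FOLLOW(S) = { #, 'do', 'else', 'end', num }.

{ #, 'do', 'else', 'end', num }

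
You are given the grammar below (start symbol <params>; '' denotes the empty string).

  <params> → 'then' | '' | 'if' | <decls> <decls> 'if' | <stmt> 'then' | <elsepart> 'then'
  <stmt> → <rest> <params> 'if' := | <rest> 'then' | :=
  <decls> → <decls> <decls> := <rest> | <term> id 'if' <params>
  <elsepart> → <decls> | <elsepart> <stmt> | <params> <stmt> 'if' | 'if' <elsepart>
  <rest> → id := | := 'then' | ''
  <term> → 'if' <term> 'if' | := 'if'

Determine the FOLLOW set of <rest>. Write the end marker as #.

{ 'if', 'then', :=, id }

In <stmt> → <rest> <params> 'if' :=: add FIRST(<params> 'if' :=) = { 'if', 'then', :=, id }.
In <stmt> → <rest> 'then': add FIRST('then') = { 'then' }.
In <decls> → <decls> <decls> := <rest>: <rest> is at the end, add FOLLOW(<decls>) = { 'if', 'then', :=, id }.
Union: FOLLOW(<rest>) = { 'if', 'then', :=, id }.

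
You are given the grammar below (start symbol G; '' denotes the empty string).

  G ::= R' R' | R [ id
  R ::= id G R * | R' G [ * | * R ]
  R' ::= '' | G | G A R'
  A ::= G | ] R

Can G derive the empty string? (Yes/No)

G ::= R' R' and each of R', R' is nullable, so G ⇒* ''.

Yes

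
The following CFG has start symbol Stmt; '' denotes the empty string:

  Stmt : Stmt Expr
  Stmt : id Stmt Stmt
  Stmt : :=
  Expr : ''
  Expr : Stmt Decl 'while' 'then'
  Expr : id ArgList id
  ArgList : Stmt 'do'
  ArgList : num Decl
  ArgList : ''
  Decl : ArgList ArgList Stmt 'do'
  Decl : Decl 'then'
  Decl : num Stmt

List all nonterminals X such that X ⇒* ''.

Directly nullable (have an ''-production): Expr, ArgList.
No other nonterminal has a production whose RHS symbols are all nullable.

{ ArgList, Expr }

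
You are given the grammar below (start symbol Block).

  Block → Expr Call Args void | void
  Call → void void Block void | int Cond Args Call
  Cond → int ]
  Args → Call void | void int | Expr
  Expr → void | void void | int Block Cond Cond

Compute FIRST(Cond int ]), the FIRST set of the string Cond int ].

{ int }

Add FIRST(Cond) = { int }; Cond is not nullable, stop.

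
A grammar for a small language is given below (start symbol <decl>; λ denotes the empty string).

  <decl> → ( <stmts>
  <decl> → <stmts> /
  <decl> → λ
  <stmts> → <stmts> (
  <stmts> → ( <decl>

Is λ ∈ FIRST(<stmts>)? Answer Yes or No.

Nullable nonterminals: <decl>.
No production of <stmts> has an RHS whose symbols are all nullable, so <stmts> is not nullable.

No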